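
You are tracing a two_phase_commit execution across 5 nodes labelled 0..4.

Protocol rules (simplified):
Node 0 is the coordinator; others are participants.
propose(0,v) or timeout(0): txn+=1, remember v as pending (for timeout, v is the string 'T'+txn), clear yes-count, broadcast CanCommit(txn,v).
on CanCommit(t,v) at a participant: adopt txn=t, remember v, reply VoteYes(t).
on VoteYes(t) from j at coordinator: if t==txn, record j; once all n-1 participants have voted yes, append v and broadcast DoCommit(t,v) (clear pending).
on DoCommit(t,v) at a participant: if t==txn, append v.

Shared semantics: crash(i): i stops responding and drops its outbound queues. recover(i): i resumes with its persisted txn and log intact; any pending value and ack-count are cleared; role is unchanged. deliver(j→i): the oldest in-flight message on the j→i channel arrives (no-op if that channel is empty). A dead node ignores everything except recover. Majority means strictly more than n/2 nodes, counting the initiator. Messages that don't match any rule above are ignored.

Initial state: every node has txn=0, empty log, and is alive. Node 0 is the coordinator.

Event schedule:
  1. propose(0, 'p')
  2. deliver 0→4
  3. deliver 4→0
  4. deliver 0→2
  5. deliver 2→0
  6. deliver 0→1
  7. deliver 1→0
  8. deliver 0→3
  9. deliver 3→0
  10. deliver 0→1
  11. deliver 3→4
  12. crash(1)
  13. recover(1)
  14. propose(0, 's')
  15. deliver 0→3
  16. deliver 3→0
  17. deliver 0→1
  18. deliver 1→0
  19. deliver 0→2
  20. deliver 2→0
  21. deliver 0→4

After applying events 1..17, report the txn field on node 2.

step 1 propose(0,'p'): 0={coor,t=1,log=-}
step 2 deliver 0→4: 4={part,t=1,log=-}
step 3 deliver 4→0: —
step 4 deliver 0→2: 2={part,t=1,log=-}
step 5 deliver 2→0: —
step 6 deliver 0→1: 1={part,t=1,log=-}
step 7 deliver 1→0: —
step 8 deliver 0→3: 3={part,t=1,log=-}
step 9 deliver 3→0: 0={coor,t=1,log=p}
step 10 deliver 0→1: 1={part,t=1,log=p}
step 11 deliver 3→4: —
step 12 crash(1): 1={✗part,t=1,log=p}
step 13 recover(1): 1={part,t=1,log=p}
step 14 propose(0,'s'): 0={coor,t=2,log=p}
step 15 deliver 0→3: 3={part,t=1,log=p}
step 16 deliver 3→0: —
step 17 deliver 0→1: 1={part,t=2,log=p}

1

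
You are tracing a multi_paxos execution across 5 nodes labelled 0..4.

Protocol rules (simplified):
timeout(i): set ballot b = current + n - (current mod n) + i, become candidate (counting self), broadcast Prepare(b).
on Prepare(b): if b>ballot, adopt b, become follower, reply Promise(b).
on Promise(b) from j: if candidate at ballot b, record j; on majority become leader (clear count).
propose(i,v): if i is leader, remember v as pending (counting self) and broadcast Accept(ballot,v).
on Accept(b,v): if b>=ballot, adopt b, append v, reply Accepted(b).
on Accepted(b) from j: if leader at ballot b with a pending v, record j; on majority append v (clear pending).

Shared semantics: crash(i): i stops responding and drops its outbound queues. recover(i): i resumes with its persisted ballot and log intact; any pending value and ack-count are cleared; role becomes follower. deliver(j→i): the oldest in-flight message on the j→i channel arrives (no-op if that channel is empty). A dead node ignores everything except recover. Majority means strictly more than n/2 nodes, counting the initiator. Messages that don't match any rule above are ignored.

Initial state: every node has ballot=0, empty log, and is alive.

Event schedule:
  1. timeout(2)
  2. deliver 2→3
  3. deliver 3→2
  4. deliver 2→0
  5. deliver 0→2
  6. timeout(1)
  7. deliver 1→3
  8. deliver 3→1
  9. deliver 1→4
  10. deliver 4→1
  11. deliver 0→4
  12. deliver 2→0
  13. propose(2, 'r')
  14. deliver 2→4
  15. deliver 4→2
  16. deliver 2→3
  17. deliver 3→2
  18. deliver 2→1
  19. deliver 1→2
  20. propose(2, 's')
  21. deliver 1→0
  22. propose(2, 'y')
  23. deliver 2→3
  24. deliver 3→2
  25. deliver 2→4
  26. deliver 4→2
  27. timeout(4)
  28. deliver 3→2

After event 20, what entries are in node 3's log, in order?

r

[1] timeout(2) → N2(cand b7 [-])
[2] deliver 2→3 → N3(foll b7 [-])
[3] deliver 3→2 → ∅
[4] deliver 2→0 → N0(foll b7 [-])
[5] deliver 0→2 → N2(lead b7 [-])
[6] timeout(1) → N1(cand b6 [-])
[7] deliver 1→3 → ∅
[8] deliver 3→1 → ∅
[9] deliver 1→4 → N4(foll b6 [-])
[10] deliver 4→1 → ∅
[11] deliver 0→4 → ∅
[12] deliver 2→0 → ∅
[13] propose(2,'r') → ∅
[14] deliver 2→4 → N4(foll b7 [-])
[15] deliver 4→2 → ∅
[16] deliver 2→3 → N3(foll b7 [r])
[17] deliver 3→2 → ∅
[18] deliver 2→1 → N1(foll b7 [-])
[19] deliver 1→2 → ∅
[20] propose(2,'s') → ∅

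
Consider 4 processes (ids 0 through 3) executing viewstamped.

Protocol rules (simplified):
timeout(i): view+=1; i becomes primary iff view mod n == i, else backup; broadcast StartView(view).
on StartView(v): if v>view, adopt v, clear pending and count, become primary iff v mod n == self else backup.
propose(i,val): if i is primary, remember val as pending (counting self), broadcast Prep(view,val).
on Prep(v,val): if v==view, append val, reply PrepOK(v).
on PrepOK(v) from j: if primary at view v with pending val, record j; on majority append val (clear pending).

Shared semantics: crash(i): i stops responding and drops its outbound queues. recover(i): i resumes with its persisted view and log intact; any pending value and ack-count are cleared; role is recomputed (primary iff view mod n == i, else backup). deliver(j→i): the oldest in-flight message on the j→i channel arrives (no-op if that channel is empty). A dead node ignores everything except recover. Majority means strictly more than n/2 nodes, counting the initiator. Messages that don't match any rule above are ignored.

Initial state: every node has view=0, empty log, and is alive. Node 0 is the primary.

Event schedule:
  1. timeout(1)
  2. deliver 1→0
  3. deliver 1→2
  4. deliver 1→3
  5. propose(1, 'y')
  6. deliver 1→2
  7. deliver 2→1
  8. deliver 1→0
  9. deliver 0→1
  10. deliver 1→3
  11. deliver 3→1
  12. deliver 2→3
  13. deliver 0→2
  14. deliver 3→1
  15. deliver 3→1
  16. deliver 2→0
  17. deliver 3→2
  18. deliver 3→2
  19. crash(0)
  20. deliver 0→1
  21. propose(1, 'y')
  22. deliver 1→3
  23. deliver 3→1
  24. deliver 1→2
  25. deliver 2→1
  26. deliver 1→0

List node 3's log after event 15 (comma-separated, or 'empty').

y

1. timeout(1):  <1:prim v1 ->
2. deliver 1→0:  <0:back v1 ->
3. deliver 1→2:  <2:back v1 ->
4. deliver 1→3:  <3:back v1 ->
5. propose(1,'y'):  nop
6. deliver 1→2:  <2:back v1 y>
7. deliver 2→1:  nop
8. deliver 1→0:  <0:back v1 y>
9. deliver 0→1:  <1:prim v1 y>
10. deliver 1→3:  <3:back v1 y>
11. deliver 3→1:  nop
12. deliver 2→3:  nop
13. deliver 0→2:  nop
14. deliver 3→1:  nop
15. deliver 3→1:  nop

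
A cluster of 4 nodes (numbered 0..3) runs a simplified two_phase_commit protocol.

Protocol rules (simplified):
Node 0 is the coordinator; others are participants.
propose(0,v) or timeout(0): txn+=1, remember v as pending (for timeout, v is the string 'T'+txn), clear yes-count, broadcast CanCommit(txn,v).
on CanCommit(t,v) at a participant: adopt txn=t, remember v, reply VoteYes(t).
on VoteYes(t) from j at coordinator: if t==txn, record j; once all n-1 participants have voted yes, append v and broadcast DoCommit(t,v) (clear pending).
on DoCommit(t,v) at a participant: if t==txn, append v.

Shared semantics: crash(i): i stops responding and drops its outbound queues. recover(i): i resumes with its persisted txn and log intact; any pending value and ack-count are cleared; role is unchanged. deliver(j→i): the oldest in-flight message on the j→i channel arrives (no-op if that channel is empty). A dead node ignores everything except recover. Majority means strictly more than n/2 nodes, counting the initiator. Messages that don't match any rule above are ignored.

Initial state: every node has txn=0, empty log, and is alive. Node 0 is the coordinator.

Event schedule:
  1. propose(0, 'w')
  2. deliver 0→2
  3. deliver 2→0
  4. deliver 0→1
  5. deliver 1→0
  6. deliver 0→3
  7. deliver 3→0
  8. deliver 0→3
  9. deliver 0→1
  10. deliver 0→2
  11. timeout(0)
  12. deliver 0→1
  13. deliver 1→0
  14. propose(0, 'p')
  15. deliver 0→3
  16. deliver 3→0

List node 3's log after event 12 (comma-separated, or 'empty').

w

[1] propose(0,'w') → N0(coor t1 [-])
[2] deliver 0→2 → N2(part t1 [-])
[3] deliver 2→0 → ∅
[4] deliver 0→1 → N1(part t1 [-])
[5] deliver 1→0 → ∅
[6] deliver 0→3 → N3(part t1 [-])
[7] deliver 3→0 → N0(coor t1 [w])
[8] deliver 0→3 → N3(part t1 [w])
[9] deliver 0→1 → N1(part t1 [w])
[10] deliver 0→2 → N2(part t1 [w])
[11] timeout(0) → N0(coor t2 [w])
[12] deliver 0→1 → N1(part t2 [w])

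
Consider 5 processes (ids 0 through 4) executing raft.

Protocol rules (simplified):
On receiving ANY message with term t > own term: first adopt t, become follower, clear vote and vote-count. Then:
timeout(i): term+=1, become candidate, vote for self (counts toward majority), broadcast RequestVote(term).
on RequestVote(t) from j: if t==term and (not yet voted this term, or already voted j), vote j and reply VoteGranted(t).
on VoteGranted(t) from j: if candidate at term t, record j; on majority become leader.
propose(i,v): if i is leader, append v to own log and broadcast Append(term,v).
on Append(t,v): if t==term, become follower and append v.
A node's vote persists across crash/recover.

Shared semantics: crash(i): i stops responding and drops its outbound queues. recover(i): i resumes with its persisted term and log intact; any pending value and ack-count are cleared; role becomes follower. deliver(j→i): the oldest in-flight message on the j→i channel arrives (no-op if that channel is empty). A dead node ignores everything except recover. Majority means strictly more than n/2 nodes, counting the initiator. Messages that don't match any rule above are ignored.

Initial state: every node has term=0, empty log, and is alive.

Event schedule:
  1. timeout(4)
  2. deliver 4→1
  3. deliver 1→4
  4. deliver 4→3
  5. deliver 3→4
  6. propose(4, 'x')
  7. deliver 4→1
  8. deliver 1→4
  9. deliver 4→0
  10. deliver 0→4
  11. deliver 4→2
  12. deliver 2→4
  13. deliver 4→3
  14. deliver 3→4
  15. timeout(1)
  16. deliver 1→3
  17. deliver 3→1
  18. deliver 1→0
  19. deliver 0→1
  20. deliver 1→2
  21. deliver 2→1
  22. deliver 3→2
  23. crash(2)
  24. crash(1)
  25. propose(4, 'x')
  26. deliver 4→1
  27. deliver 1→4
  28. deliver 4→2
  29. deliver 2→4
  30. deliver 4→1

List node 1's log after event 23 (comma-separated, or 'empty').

1. timeout(4):  <4:cand t1 ->
2. deliver 4→1:  <1:foll t1 ->
3. deliver 1→4:  nop
4. deliver 4→3:  <3:foll t1 ->
5. deliver 3→4:  <4:lead t1 ->
6. propose(4,'x'):  <4:lead t1 x>
7. deliver 4→1:  <1:foll t1 x>
8. deliver 1→4:  nop
9. deliver 4→0:  <0:foll t1 ->
10. deliver 0→4:  nop
11. deliver 4→2:  <2:foll t1 ->
12. deliver 2→4:  nop
13. deliver 4→3:  <3:foll t1 x>
14. deliver 3→4:  nop
15. timeout(1):  <1:cand t2 x>
16. deliver 1→3:  <3:foll t2 x>
17. deliver 3→1:  nop
18. deliver 1→0:  <0:foll t2 ->
19. deliver 0→1:  <1:lead t2 x>
20. deliver 1→2:  <2:foll t2 ->
21. deliver 2→1:  nop
22. deliver 3→2:  nop
23. crash(2):  <2:✗foll t2 ->

x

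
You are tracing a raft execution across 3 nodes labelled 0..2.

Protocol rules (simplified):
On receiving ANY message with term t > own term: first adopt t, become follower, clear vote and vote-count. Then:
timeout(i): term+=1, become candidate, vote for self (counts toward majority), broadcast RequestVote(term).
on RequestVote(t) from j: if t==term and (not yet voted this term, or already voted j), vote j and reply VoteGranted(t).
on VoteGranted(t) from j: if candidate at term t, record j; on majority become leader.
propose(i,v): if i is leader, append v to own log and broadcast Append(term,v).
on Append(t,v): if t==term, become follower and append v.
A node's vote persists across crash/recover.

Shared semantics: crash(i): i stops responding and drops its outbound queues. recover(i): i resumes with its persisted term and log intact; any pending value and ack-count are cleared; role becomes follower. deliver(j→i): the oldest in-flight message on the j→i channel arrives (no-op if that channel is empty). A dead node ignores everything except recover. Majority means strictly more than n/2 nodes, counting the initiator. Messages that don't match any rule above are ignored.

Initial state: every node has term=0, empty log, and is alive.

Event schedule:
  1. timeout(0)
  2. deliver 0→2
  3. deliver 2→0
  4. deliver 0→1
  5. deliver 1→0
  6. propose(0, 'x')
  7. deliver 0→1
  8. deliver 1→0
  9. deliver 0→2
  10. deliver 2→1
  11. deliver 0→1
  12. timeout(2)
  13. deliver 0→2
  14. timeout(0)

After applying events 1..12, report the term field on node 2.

2

e1 timeout(0): 0[cand,t=1,-]
e2 deliver 0→2: 2[foll,t=1,-]
e3 deliver 2→0: 0[lead,t=1,-]
e4 deliver 0→1: 1[foll,t=1,-]
e5 deliver 1→0: ·
e6 propose(0,'x'): 0[lead,t=1,x]
e7 deliver 0→1: 1[foll,t=1,x]
e8 deliver 1→0: ·
e9 deliver 0→2: 2[foll,t=1,x]
e10 deliver 2→1: ·
e11 deliver 0→1: ·
e12 timeout(2): 2[cand,t=2,x]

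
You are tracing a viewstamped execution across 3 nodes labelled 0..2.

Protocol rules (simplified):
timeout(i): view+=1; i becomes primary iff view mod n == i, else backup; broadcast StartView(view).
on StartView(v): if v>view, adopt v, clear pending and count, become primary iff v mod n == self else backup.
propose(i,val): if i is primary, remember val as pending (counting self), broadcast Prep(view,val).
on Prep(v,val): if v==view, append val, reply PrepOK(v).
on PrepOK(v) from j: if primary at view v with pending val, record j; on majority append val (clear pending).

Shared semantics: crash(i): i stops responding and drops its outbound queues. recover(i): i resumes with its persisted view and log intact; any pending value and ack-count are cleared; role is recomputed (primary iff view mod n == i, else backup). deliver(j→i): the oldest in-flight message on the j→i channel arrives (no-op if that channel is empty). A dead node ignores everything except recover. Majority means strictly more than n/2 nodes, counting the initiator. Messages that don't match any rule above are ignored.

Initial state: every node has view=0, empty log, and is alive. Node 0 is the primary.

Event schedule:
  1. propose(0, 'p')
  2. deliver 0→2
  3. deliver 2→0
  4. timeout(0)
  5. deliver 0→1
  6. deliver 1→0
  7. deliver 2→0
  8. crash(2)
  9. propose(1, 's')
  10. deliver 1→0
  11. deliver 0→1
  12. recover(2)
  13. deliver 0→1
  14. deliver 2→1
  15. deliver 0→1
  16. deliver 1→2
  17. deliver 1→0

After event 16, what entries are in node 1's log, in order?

p

[1] propose(0,'p') → ∅
[2] deliver 0→2 → N2(back v0 [p])
[3] deliver 2→0 → N0(prim v0 [p])
[4] timeout(0) → N0(back v1 [p])
[5] deliver 0→1 → N1(back v0 [p])
[6] deliver 1→0 → ∅
[7] deliver 2→0 → ∅
[8] crash(2) → N2(✗back v0 [p])
[9] propose(1,'s') → ∅
[10] deliver 1→0 → ∅
[11] deliver 0→1 → N1(prim v1 [p])
[12] recover(2) → N2(back v0 [p])
[13] deliver 0→1 → ∅
[14] deliver 2→1 → ∅
[15] deliver 0→1 → ∅
[16] deliver 1→2 → ∅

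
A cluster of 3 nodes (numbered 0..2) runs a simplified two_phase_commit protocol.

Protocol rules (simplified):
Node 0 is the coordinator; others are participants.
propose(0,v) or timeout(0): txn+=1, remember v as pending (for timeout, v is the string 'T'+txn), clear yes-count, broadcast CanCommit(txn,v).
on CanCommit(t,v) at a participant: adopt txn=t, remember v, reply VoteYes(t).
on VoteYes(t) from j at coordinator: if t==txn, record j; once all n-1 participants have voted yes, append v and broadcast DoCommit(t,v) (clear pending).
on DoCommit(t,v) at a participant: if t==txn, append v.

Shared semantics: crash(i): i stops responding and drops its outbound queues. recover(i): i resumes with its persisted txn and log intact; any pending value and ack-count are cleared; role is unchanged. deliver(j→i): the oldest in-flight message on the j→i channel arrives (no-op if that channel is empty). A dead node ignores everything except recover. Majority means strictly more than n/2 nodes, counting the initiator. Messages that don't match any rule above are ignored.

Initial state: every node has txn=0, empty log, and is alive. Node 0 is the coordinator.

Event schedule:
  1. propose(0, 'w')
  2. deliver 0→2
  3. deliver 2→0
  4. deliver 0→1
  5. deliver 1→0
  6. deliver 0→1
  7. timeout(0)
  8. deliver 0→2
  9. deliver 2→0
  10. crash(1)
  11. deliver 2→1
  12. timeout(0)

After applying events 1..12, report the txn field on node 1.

1

e1 propose(0,'w'): 0[coor,t=1,-]
e2 deliver 0→2: 2[part,t=1,-]
e3 deliver 2→0: ·
e4 deliver 0→1: 1[part,t=1,-]
e5 deliver 1→0: 0[coor,t=1,w]
e6 deliver 0→1: 1[part,t=1,w]
e7 timeout(0): 0[coor,t=2,w]
e8 deliver 0→2: 2[part,t=1,w]
e9 deliver 2→0: ·
e10 crash(1): 1[✗part,t=1,w]
e11 deliver 2→1: ·
e12 timeout(0): 0[coor,t=3,w]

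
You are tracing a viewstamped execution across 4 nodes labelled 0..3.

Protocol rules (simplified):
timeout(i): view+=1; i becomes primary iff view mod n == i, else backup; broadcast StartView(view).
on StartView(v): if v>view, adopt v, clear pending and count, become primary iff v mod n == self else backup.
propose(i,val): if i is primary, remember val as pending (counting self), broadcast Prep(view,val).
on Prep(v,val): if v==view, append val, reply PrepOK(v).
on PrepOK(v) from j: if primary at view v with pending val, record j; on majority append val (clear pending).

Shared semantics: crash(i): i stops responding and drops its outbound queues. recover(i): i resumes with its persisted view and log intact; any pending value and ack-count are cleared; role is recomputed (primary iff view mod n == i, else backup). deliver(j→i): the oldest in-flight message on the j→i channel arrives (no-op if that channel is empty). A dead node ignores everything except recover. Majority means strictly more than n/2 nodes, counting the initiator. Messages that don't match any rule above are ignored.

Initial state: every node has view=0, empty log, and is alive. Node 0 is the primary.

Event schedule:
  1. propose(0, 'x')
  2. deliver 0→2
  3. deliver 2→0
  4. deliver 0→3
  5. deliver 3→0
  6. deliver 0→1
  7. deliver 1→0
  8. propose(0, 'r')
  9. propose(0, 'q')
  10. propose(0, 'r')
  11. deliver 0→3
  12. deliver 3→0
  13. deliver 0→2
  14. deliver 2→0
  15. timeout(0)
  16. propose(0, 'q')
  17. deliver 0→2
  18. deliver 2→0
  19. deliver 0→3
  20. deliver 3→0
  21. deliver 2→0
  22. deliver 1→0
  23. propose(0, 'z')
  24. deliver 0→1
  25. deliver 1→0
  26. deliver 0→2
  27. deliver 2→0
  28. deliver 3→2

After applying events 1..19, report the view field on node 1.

0

[1] propose(0,'x') → ∅
[2] deliver 0→2 → N2(back v0 [x])
[3] deliver 2→0 → ∅
[4] deliver 0→3 → N3(back v0 [x])
[5] deliver 3→0 → N0(prim v0 [x])
[6] deliver 0→1 → N1(back v0 [x])
[7] deliver 1→0 → ∅
[8] propose(0,'r') → ∅
[9] propose(0,'q') → ∅
[10] propose(0,'r') → ∅
[11] deliver 0→3 → N3(back v0 [x,r])
[12] deliver 3→0 → ∅
[13] deliver 0→2 → N2(back v0 [x,r])
[14] deliver 2→0 → N0(prim v0 [x,r])
[15] timeout(0) → N0(back v1 [x,r])
[16] propose(0,'q') → ∅
[17] deliver 0→2 → N2(back v0 [x,r,q])
[18] deliver 2→0 → ∅
[19] deliver 0→3 → N3(back v0 [x,r,q])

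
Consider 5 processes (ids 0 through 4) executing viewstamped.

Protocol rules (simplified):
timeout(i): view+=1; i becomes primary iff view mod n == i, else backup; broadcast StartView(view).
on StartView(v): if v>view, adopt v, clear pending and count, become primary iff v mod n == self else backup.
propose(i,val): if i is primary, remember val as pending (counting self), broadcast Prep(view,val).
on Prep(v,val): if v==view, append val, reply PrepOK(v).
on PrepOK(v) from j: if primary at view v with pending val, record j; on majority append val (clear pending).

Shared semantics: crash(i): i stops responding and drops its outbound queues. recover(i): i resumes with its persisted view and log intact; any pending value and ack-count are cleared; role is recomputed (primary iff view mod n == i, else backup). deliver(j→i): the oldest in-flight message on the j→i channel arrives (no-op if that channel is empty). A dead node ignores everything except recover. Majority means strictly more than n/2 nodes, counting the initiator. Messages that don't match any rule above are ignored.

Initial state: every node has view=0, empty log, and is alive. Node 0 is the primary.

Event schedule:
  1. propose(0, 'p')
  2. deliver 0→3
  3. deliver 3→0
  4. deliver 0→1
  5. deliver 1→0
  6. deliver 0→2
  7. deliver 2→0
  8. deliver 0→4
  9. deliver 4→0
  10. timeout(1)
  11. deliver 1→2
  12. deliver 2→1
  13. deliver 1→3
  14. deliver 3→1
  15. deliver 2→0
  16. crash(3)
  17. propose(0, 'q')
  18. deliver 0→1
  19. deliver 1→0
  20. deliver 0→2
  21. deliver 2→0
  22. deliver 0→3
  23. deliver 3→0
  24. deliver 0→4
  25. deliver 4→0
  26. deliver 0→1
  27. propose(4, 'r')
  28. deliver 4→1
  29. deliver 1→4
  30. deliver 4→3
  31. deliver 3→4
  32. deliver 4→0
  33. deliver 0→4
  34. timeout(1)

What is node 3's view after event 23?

1

after 1 — propose(0,'p'): ·
after 2 — deliver 0→3: n3:back/v0/[p]
after 3 — deliver 3→0: ·
after 4 — deliver 0→1: n1:back/v0/[p]
after 5 — deliver 1→0: n0:prim/v0/[p]
after 6 — deliver 0→2: n2:back/v0/[p]
after 7 — deliver 2→0: ·
after 8 — deliver 0→4: n4:back/v0/[p]
after 9 — deliver 4→0: ·
after 10 — timeout(1): n1:prim/v1/[p]
after 11 — deliver 1→2: n2:back/v1/[p]
after 12 — deliver 2→1: ·
after 13 — deliver 1→3: n3:back/v1/[p]
after 14 — deliver 3→1: ·
after 15 — deliver 2→0: ·
after 16 — crash(3): n3:✗back/v1/[p]
after 17 — propose(0,'q'): ·
after 18 — deliver 0→1: ·
after 19 — deliver 1→0: n0:back/v1/[p]
after 20 — deliver 0→2: ·
after 21 — deliver 2→0: ·
after 22 — deliver 0→3: ·
after 23 — deliver 3→0: ·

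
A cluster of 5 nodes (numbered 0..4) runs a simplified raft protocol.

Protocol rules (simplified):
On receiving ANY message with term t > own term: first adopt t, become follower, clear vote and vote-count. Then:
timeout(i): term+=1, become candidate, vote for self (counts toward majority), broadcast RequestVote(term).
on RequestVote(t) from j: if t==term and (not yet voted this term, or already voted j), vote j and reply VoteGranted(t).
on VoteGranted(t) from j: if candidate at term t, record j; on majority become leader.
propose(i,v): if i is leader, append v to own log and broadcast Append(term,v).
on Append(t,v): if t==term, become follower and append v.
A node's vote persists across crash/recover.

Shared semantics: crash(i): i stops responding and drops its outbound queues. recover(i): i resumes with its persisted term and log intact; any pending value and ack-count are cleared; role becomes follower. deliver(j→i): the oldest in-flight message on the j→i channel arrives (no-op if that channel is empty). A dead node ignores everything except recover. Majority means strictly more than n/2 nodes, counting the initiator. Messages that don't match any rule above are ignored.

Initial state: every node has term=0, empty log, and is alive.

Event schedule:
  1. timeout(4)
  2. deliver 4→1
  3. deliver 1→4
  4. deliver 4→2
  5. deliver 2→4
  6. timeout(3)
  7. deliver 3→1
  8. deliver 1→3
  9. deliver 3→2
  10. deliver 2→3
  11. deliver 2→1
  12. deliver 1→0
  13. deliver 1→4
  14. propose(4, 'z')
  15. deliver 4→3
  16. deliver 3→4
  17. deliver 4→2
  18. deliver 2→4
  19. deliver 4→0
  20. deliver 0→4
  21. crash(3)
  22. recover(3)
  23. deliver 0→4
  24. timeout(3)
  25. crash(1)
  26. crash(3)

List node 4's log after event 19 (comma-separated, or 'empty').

1. timeout(4):  <4:cand t1 ->
2. deliver 4→1:  <1:foll t1 ->
3. deliver 1→4:  nop
4. deliver 4→2:  <2:foll t1 ->
5. deliver 2→4:  <4:lead t1 ->
6. timeout(3):  <3:cand t1 ->
7. deliver 3→1:  nop
8. deliver 1→3:  nop
9. deliver 3→2:  nop
10. deliver 2→3:  nop
11. deliver 2→1:  nop
12. deliver 1→0:  nop
13. deliver 1→4:  nop
14. propose(4,'z'):  <4:lead t1 z>
15. deliver 4→3:  nop
16. deliver 3→4:  nop
17. deliver 4→2:  <2:foll t1 z>
18. deliver 2→4:  nop
19. deliver 4→0:  <0:foll t1 ->

z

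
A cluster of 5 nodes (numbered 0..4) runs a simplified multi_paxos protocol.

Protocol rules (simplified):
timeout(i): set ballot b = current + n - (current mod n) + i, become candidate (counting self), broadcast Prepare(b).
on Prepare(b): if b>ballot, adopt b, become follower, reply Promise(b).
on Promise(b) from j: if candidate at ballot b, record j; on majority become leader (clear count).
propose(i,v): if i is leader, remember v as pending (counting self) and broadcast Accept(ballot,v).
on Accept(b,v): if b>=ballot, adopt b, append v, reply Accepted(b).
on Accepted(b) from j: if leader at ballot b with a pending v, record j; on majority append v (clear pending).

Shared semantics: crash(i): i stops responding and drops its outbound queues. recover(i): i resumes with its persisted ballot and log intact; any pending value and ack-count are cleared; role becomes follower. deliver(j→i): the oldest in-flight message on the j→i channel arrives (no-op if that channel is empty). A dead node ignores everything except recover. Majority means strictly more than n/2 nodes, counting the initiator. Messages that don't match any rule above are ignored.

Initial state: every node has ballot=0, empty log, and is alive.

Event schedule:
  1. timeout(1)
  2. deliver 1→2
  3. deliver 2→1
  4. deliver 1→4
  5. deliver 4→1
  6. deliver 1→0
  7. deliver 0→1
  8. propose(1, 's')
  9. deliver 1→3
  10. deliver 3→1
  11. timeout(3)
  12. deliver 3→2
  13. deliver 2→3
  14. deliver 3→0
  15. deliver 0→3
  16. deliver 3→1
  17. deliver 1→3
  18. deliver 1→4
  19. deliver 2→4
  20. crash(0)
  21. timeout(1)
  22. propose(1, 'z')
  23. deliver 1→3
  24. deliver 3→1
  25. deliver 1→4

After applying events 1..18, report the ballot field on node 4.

e1 timeout(1): 1[cand,b=6,-]
e2 deliver 1→2: 2[foll,b=6,-]
e3 deliver 2→1: ·
e4 deliver 1→4: 4[foll,b=6,-]
e5 deliver 4→1: 1[lead,b=6,-]
e6 deliver 1→0: 0[foll,b=6,-]
e7 deliver 0→1: ·
e8 propose(1,'s'): ·
e9 deliver 1→3: 3[foll,b=6,-]
e10 deliver 3→1: ·
e11 timeout(3): 3[cand,b=13,-]
e12 deliver 3→2: 2[foll,b=13,-]
e13 deliver 2→3: ·
e14 deliver 3→0: 0[foll,b=13,-]
e15 deliver 0→3: 3[lead,b=13,-]
e16 deliver 3→1: 1[foll,b=13,-]
e17 deliver 1→3: ·
e18 deliver 1→4: 4[foll,b=6,s]

6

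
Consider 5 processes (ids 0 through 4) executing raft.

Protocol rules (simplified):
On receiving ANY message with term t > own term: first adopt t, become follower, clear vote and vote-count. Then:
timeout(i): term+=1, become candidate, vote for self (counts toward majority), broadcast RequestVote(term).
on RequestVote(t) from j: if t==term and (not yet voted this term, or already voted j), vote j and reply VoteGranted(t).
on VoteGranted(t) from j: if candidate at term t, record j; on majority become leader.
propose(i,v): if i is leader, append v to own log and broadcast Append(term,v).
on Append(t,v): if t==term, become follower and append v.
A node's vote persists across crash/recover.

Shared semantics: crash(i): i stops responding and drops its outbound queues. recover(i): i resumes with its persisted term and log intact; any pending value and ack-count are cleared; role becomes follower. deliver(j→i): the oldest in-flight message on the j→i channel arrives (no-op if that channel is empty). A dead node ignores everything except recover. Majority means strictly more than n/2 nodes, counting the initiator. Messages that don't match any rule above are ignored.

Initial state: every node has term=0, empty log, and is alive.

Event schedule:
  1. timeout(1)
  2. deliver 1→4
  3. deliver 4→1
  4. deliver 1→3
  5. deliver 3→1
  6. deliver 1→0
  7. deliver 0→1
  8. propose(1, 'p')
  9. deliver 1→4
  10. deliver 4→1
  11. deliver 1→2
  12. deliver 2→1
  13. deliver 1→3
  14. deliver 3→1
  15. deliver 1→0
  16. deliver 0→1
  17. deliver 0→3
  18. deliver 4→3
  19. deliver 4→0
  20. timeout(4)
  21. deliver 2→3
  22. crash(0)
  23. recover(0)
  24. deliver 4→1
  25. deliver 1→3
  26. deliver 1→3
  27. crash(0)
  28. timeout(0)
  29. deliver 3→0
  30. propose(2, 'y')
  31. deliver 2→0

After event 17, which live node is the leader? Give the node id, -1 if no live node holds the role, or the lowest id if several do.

[1] timeout(1) → N1(cand t1 [-])
[2] deliver 1→4 → N4(foll t1 [-])
[3] deliver 4→1 → ∅
[4] deliver 1→3 → N3(foll t1 [-])
[5] deliver 3→1 → N1(lead t1 [-])
[6] deliver 1→0 → N0(foll t1 [-])
[7] deliver 0→1 → ∅
[8] propose(1,'p') → N1(lead t1 [p])
[9] deliver 1→4 → N4(foll t1 [p])
[10] deliver 4→1 → ∅
[11] deliver 1→2 → N2(foll t1 [-])
[12] deliver 2→1 → ∅
[13] deliver 1→3 → N3(foll t1 [p])
[14] deliver 3→1 → ∅
[15] deliver 1→0 → N0(foll t1 [p])
[16] deliver 0→1 → ∅
[17] deliver 0→3 → ∅

1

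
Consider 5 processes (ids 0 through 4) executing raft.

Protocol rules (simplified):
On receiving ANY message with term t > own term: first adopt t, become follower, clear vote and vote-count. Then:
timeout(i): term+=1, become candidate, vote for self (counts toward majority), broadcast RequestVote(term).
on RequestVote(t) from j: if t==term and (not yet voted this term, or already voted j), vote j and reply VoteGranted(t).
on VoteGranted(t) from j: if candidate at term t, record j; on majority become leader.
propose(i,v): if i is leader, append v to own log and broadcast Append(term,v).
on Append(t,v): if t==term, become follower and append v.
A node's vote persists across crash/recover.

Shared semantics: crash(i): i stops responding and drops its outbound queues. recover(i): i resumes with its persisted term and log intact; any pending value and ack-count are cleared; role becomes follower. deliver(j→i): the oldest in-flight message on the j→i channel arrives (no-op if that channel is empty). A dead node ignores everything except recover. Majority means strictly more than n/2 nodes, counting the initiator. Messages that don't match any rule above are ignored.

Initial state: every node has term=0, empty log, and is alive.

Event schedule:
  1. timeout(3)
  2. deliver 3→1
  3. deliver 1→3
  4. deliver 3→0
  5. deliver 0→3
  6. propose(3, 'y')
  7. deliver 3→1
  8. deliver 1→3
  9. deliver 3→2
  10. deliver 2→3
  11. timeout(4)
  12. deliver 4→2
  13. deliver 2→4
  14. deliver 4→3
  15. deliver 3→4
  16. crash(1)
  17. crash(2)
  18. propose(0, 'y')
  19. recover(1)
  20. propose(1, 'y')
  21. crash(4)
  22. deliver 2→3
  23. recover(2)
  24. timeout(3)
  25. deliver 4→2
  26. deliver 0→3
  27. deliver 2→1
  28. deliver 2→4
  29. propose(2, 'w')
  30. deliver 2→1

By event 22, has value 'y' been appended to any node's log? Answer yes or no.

e1 timeout(3): 3[cand,t=1,-]
e2 deliver 3→1: 1[foll,t=1,-]
e3 deliver 1→3: ·
e4 deliver 3→0: 0[foll,t=1,-]
e5 deliver 0→3: 3[lead,t=1,-]
e6 propose(3,'y'): 3[lead,t=1,y]
e7 deliver 3→1: 1[foll,t=1,y]
e8 deliver 1→3: ·
e9 deliver 3→2: 2[foll,t=1,-]
e10 deliver 2→3: ·
e11 timeout(4): 4[cand,t=1,-]
e12 deliver 4→2: ·
e13 deliver 2→4: ·
e14 deliver 4→3: ·
e15 deliver 3→4: ·
e16 crash(1): 1[✗foll,t=1,y]
e17 crash(2): 2[✗foll,t=1,-]
e18 propose(0,'y'): ·
e19 recover(1): 1[foll,t=1,y]
e20 propose(1,'y'): ·
e21 crash(4): 4[✗cand,t=1,-]
e22 deliver 2→3: ·

yes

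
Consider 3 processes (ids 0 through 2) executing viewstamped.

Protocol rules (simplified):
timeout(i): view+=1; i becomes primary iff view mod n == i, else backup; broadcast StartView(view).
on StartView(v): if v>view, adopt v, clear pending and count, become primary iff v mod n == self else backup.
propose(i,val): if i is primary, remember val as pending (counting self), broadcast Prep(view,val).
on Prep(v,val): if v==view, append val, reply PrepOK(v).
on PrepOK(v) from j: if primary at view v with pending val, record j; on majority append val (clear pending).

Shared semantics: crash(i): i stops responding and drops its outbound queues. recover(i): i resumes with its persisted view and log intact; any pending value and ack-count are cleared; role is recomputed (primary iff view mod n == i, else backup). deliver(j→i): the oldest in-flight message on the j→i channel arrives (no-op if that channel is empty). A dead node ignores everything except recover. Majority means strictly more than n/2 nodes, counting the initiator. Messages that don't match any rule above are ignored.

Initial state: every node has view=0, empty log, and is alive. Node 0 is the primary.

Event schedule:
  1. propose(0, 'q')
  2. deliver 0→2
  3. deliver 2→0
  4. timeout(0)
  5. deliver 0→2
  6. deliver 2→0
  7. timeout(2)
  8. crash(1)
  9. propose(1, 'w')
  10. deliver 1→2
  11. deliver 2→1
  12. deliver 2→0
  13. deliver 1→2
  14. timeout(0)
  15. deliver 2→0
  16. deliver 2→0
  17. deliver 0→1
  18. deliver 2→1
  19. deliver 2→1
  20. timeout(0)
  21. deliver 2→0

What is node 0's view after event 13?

2

after 1 — propose(0,'q'): ·
after 2 — deliver 0→2: n2:back/v0/[q]
after 3 — deliver 2→0: n0:prim/v0/[q]
after 4 — timeout(0): n0:back/v1/[q]
after 5 — deliver 0→2: n2:back/v1/[q]
after 6 — deliver 2→0: ·
after 7 — timeout(2): n2:prim/v2/[q]
after 8 — crash(1): n1:✗back/v0/[-]
after 9 — propose(1,'w'): ·
after 10 — deliver 1→2: ·
after 11 — deliver 2→1: ·
after 12 — deliver 2→0: n0:back/v2/[q]
after 13 — deliver 1→2: ·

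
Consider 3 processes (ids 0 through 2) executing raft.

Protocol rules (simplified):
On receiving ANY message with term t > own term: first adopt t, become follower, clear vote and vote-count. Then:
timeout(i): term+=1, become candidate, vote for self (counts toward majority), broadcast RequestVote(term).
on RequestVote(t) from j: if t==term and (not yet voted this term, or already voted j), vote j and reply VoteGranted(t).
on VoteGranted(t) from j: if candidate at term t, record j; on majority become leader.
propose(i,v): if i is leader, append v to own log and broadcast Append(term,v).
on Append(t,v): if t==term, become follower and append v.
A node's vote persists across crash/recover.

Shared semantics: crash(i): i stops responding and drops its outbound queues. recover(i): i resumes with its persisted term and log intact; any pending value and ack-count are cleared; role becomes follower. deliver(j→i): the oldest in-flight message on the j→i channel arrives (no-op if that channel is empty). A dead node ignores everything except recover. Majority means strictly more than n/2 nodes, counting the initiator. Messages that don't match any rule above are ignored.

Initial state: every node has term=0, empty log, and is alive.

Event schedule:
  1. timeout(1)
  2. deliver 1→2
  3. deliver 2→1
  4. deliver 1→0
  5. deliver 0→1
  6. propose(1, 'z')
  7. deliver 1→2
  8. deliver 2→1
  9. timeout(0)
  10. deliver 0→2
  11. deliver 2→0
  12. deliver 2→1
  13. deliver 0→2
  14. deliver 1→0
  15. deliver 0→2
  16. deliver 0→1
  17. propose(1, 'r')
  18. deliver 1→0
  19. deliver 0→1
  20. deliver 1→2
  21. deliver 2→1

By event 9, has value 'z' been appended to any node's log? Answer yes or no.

[1] timeout(1) → N1(cand t1 [-])
[2] deliver 1→2 → N2(foll t1 [-])
[3] deliver 2→1 → N1(lead t1 [-])
[4] deliver 1→0 → N0(foll t1 [-])
[5] deliver 0→1 → ∅
[6] propose(1,'z') → N1(lead t1 [z])
[7] deliver 1→2 → N2(foll t1 [z])
[8] deliver 2→1 → ∅
[9] timeout(0) → N0(cand t2 [-])

yes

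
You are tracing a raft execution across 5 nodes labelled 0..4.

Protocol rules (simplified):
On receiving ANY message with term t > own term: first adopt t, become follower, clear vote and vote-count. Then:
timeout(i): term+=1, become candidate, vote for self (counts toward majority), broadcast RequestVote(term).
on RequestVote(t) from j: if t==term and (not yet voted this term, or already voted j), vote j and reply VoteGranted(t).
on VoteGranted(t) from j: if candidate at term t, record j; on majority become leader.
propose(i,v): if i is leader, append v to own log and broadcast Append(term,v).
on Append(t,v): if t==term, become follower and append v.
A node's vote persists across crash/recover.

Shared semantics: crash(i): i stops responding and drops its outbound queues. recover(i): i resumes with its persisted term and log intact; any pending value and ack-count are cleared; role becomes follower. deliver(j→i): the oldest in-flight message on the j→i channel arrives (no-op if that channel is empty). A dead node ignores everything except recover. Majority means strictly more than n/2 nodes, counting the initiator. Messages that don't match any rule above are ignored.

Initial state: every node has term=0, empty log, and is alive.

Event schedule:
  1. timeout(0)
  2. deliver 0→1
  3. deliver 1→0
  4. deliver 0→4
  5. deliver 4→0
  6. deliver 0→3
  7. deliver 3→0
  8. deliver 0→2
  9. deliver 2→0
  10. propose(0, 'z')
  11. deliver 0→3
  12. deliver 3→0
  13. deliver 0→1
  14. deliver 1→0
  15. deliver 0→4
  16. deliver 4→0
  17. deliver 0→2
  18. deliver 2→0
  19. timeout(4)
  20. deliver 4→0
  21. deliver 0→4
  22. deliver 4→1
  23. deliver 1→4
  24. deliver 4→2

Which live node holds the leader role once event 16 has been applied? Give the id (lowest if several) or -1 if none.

e1 timeout(0): 0[cand,t=1,-]
e2 deliver 0→1: 1[foll,t=1,-]
e3 deliver 1→0: ·
e4 deliver 0→4: 4[foll,t=1,-]
e5 deliver 4→0: 0[lead,t=1,-]
e6 deliver 0→3: 3[foll,t=1,-]
e7 deliver 3→0: ·
e8 deliver 0→2: 2[foll,t=1,-]
e9 deliver 2→0: ·
e10 propose(0,'z'): 0[lead,t=1,z]
e11 deliver 0→3: 3[foll,t=1,z]
e12 deliver 3→0: ·
e13 deliver 0→1: 1[foll,t=1,z]
e14 deliver 1→0: ·
e15 deliver 0→4: 4[foll,t=1,z]
e16 deliver 4→0: ·

0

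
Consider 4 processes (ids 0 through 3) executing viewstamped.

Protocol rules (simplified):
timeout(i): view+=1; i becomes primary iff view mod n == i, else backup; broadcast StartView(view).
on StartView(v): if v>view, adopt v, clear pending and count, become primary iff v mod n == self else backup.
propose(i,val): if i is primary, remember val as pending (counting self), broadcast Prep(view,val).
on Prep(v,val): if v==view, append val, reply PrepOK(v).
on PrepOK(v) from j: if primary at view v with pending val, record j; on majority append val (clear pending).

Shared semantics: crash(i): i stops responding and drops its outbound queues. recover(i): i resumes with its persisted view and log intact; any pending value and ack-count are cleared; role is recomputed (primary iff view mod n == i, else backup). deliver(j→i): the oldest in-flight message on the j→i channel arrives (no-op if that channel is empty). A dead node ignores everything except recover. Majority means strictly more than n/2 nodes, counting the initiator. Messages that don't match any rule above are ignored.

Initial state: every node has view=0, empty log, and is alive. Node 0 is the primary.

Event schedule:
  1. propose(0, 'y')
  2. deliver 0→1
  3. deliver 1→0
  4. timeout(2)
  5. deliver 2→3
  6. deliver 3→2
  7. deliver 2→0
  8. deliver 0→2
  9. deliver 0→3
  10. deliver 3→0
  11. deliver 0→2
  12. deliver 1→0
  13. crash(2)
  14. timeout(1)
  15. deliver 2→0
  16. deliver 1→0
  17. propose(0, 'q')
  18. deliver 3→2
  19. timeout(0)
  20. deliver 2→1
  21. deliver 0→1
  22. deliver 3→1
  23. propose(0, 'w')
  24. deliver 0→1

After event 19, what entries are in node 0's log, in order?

empty

step 1 propose(0,'y'): —
step 2 deliver 0→1: 1={back,v=0,log=y}
step 3 deliver 1→0: —
step 4 timeout(2): 2={back,v=1,log=-}
step 5 deliver 2→3: 3={back,v=1,log=-}
step 6 deliver 3→2: —
step 7 deliver 2→0: 0={back,v=1,log=-}
step 8 deliver 0→2: —
step 9 deliver 0→3: —
step 10 deliver 3→0: —
step 11 deliver 0→2: —
step 12 deliver 1→0: —
step 13 crash(2): 2={✗back,v=1,log=-}
step 14 timeout(1): 1={prim,v=1,log=y}
step 15 deliver 2→0: —
step 16 deliver 1→0: —
step 17 propose(0,'q'): —
step 18 deliver 3→2: —
step 19 timeout(0): 0={back,v=2,log=-}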